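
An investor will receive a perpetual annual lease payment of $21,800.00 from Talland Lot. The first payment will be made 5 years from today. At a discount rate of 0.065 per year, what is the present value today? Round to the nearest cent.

Value at end of year 4: C / r = $21,800.00 / 0.065 = $335,384.6154
Discount to today: PV = $335,384.6154 / (1 + 0.065)^4 = $335,384.6154 / 1.286466 = $260,702.21

$260702.21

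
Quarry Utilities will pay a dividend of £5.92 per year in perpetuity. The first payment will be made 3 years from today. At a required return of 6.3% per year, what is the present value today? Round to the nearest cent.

Value at end of year 2: C / r = £5.92 / 0.063 = £93.9683
Discount to today: PV = £93.9683 / (1 + 0.063)^2 = £93.9683 / 1.129969 = £83.16

£83.16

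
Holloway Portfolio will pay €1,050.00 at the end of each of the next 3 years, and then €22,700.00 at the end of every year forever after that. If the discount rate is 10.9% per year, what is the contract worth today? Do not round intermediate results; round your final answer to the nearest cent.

PV of 3-year annuity: €1,050.00 × [1 − (1+0.109)^−3] / 0.109 = 2570.36975
Perpetuity value at year 3: €22,700.00 / 0.109 = 208256.88073
PV of perpetuity: 208256.88073 / (1+0.109)^3 = 152687.93472
Total PV = 2570.36975 + 152687.93472 = 155258.30447

€155258.30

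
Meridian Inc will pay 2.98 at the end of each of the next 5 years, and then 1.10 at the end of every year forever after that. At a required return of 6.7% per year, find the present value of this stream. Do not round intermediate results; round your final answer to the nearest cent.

24.19

PV of 5-year annuity: 2.98 × [1 − (1+0.067)^−5] / 0.067 = 12.31737
Perpetuity value at year 5: 1.10 / 0.067 = 16.41791
PV of perpetuity: 16.41791 / (1+0.067)^5 = 11.87123
Total PV = 12.31737 + 11.87123 = 24.18860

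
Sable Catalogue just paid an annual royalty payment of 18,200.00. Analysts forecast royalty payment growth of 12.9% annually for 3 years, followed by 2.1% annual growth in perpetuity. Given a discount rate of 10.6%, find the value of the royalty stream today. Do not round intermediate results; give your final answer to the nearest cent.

D_1 = 20547.80000
D_2 = 23198.46620
D_3 = 26191.06834
Terminal value at year 3: TV = D_3×(1+g_2)/(r−g_2) = 26741.08077/0.085 = 314600.95029
P_0 = D_1/(1+r)^1 + D_2/(1+r)^2 + D_3/(1+r)^3 + TV/(1+r)^3
    = 18578.48101 + 18964.83279 + 19359.21900 + 232538.38355 = 289440.91636

289440.92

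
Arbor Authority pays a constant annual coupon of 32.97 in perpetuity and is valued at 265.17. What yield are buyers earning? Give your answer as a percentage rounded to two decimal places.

P = C/r ⇒ r = C/P = 32.97/265.17 = 0.124335

12.43%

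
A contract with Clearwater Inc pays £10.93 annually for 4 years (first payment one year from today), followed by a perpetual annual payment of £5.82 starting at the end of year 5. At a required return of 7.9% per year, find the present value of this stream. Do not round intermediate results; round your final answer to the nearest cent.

£90.63

PV of 4-year annuity: £10.93 × [1 − (1+0.079)^−4] / 0.079 = 36.28227
Perpetuity value at year 4: £5.82 / 0.079 = 73.67089
PV of perpetuity: 73.67089 / (1+0.079)^4 = 54.35132
Total PV = 36.28227 + 54.35132 = 90.63360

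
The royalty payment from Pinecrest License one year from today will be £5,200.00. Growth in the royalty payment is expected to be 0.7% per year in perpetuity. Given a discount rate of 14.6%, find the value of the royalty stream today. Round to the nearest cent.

Growing perpetuity: P = D₁ / (r − g) = £5,200.0000 / (0.146 − 0.007) = £37,410.07

£37410.07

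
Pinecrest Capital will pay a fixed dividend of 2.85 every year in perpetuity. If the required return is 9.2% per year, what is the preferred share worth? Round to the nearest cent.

30.98

Level perpetuity: PV = C / r = 2.85 / 0.092 = 30.98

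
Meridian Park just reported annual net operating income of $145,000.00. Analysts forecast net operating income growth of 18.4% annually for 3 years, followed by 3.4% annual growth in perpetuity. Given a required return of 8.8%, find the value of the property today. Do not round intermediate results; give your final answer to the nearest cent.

$4094568.28

D_1 = 171680.00000
D_2 = 203269.12000
D_3 = 240670.63808
Terminal value at year 3: TV = D_3×(1+g_2)/(r−g_2) = 248853.43977/0.054 = 4608397.03287
P_0 = D_1/(1+r)^1 + D_2/(1+r)^2 + D_3/(1+r)^3 + TV/(1+r)^3
    = 157794.11765 + 171717.12803 + 186868.63932 + 3578188.39002 = 4094568.27502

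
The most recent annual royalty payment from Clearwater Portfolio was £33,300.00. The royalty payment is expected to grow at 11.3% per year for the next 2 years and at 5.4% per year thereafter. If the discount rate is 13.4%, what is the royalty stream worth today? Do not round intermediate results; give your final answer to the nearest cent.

D_1 = 37062.90000
D_2 = 41251.00770
Terminal value at year 2: TV = D_2×(1+g_2)/(r−g_2) = 43478.56212/0.08 = 543482.02645
P_0 = D_1/(1+r)^1 + D_2/(1+r)^2 + TV/(1+r)^2
    = 32683.33333 + 32078.08642 + 422628.78858 = 487390.20833

£487390.21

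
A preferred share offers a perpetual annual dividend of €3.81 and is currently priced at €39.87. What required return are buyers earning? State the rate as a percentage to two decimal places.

9.56%

P = C/r ⇒ r = C/P = €3.81/€39.87 = 0.095561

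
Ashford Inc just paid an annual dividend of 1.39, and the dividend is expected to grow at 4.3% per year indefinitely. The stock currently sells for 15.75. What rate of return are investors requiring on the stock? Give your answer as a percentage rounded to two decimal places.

13.50%

D₁ = 1.39 × 1.043 = 1.4498
P = D₁/(r − g) ⇒ r = D₁/P + g = 1.4498/15.75 + 0.043 = 0.092049 + 0.043 = 0.135049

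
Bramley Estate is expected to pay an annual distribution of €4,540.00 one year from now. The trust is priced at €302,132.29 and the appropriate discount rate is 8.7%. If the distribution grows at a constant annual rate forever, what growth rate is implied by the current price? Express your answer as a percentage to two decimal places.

P = D₁/(r−g) ⇒ g = r − D₁/P = 0.087 − €4,540.00/€302,132.29 = 0.071973

7.20%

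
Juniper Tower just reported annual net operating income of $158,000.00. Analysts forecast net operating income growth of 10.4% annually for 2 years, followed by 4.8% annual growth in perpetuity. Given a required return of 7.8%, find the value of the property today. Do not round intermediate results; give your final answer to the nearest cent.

$6116446.75

D_1 = 174432.00000
D_2 = 192572.92800
Terminal value at year 2: TV = D_2×(1+g_2)/(r−g_2) = 201816.42854/0.03 = 6727214.28480
P_0 = D_1/(1+r)^1 + D_2/(1+r)^2 + TV/(1+r)^2
    = 161810.76067 + 165713.43208 + 5788922.56050 = 6116446.75325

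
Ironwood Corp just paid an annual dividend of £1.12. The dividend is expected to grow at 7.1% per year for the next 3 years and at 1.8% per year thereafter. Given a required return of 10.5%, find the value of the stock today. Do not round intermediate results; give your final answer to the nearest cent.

D_1 = 1.19952
D_2 = 1.28469
D_3 = 1.37590
Terminal value at year 3: TV = D_3×(1+g_2)/(r−g_2) = 1.40066/0.087 = 16.09960
P_0 = D_1/(1+r)^1 + D_2/(1+r)^2 + D_3/(1+r)^3 + TV/(1+r)^3
    = 1.08554 + 1.05214 + 1.01976 + 11.93241 = 15.08985

£15.09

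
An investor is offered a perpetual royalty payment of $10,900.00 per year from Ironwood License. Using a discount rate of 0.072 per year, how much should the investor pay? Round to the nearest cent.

Level perpetuity: PV = C / r = $10,900.00 / 0.072 = $151,388.89

$151388.89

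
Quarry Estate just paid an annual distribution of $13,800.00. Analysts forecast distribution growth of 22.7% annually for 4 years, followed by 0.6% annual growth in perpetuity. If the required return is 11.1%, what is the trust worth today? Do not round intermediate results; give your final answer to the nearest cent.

$267895.69

D_1 = 16932.60000
D_2 = 20776.30020
D_3 = 25492.52035
D_4 = 31279.32246
Terminal value at year 4: TV = D_4×(1+g_2)/(r−g_2) = 31466.99840/0.105 = 299685.69903
P_0 = D_1/(1+r)^1 + D_2/(1+r)^2 + D_3/(1+r)^3 + D_4/(1+r)^4 + TV/(1+r)^4
    = 15240.86409 + 16832.16943 + 18589.62366 + 20530.57447 + 196702.45632 = 267895.68796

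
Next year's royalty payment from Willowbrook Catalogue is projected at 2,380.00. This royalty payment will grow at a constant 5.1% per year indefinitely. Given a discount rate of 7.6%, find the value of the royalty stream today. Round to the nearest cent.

Growing perpetuity: P = D₁ / (r − g) = 2,380.0000 / (0.076 − 0.051) = 95,200.00

95200.00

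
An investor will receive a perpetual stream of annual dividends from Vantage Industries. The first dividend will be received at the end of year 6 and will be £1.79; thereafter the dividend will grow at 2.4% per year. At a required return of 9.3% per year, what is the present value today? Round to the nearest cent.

Value at end of year 5: C₁ / (r − g) = £1.79 / (0.093 − 0.024) = £25.9420
Discount to today: PV = £25.9420 / (1 + 0.093)^5 = £25.9420 / 1.559915 = £16.63

£16.63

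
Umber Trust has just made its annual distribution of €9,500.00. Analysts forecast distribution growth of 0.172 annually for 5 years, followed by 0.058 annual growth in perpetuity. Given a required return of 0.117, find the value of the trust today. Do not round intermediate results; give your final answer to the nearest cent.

€271629.98

D_1 = 11134.00000
D_2 = 13049.04800
D_3 = 15293.48426
D_4 = 17923.96355
D_5 = 21006.88528
Terminal value at year 5: TV = D_5×(1+g_2)/(r−g_2) = 22225.28462/0.059 = 376699.73940
P_0 = D_1/(1+r)^1 + D_2/(1+r)^2 + D_3/(1+r)^3 + D_4/(1+r)^4 + D_5/(1+r)^5 + TV/(1+r)^5
    = 9967.77081 + 10458.57421 + 10973.54429 + 11513.87101 + 12080.80288 + 216635.41437 = 271629.97758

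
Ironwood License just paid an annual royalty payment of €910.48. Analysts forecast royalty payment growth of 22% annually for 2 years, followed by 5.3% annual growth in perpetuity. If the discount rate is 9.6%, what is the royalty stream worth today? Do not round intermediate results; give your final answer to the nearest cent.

D_1 = 1110.78560
D_2 = 1355.15843
Terminal value at year 2: TV = D_2×(1+g_2)/(r−g_2) = 1426.98183/0.043 = 33185.62393
P_0 = D_1/(1+r)^1 + D_2/(1+r)^2 + TV/(1+r)^2
    = 1013.49051 + 1128.15550 + 27626.69156 = 29768.33757

€29768.34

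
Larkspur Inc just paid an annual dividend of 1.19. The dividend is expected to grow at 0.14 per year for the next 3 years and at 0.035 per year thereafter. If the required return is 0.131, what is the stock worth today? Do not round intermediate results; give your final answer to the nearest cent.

D_1 = 1.35660
D_2 = 1.54652
D_3 = 1.76304
Terminal value at year 3: TV = D_3×(1+g_2)/(r−g_2) = 1.82474/0.096 = 19.00775
P_0 = D_1/(1+r)^1 + D_2/(1+r)^2 + D_3/(1+r)^3 + TV/(1+r)^3
    = 1.19947 + 1.20901 + 1.21864 + 13.13841 = 16.76553

16.77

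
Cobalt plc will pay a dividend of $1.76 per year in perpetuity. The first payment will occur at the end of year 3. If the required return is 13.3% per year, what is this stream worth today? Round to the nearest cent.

Value at end of year 2: C / r = $1.76 / 0.133 = $13.2331
Discount to today: PV = $13.2331 / (1 + 0.133)^2 = $13.2331 / 1.283689 = $10.31

$10.31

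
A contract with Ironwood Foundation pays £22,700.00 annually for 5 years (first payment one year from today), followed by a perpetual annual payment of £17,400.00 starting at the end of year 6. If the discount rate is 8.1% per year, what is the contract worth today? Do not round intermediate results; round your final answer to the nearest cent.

PV of 5-year annuity: £22,700.00 × [1 − (1+0.081)^−5] / 0.081 = 90396.14111
Perpetuity value at year 5: £17,400.00 / 0.081 = 214814.81481
PV of perpetuity: 214814.81481 / (1+0.081)^5 = 145524.38066
Total PV = 90396.14111 + 145524.38066 = 235920.52177

£235920.52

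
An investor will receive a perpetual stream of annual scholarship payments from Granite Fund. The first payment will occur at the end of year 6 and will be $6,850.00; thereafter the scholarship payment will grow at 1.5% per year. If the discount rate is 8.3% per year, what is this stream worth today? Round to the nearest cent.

$67614.43

Value at end of year 5: C₁ / (r − g) = $6,850.00 / (0.083 − 0.015) = $100,735.2941
Discount to today: PV = $100,735.2941 / (1 + 0.083)^5 = $100,735.2941 / 1.489849 = $67,614.43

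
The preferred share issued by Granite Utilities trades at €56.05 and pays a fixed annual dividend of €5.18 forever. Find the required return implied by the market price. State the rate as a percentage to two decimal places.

9.24%

P = C/r ⇒ r = C/P = €5.18/€56.05 = 0.092417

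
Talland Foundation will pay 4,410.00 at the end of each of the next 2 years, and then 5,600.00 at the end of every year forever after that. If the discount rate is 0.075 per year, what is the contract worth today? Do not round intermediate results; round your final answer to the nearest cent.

PV of 2-year annuity: 4,410.00 × [1 − (1+0.075)^−2] / 0.075 = 7918.44240
Perpetuity value at year 2: 5,600.00 / 0.075 = 74666.66667
PV of perpetuity: 74666.66667 / (1+0.075)^2 = 64611.50171
Total PV = 7918.44240 + 64611.50171 = 72529.94411

72529.94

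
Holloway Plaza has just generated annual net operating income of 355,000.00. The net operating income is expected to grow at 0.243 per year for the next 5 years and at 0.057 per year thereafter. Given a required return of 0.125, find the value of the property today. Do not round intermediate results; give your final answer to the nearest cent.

D_1 = 441265.00000
D_2 = 548492.39500
D_3 = 681776.04699
D_4 = 847447.62640
D_5 = 1053377.39962
Terminal value at year 5: TV = D_5×(1+g_2)/(r−g_2) = 1113419.91140/0.068 = 16373822.22642
P_0 = D_1/(1+r)^1 + D_2/(1+r)^2 + D_3/(1+r)^3 + D_4/(1+r)^4 + D_5/(1+r)^5 + TV/(1+r)^5
    = 392235.55556 + 433376.70716 + 478833.10844 + 529057.38115 + 584549.62202 + 9086308.09523 = 11504360.46956

11504360.47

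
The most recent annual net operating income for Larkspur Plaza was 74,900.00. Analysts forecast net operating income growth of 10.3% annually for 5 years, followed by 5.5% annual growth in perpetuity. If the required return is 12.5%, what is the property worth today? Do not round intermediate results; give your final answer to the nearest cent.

D_1 = 82614.70000
D_2 = 91124.01410
D_3 = 100509.78755
D_4 = 110862.29567
D_5 = 122281.11212
Terminal value at year 5: TV = D_5×(1+g_2)/(r−g_2) = 129006.57329/0.07 = 1842951.04701
P_0 = D_1/(1+r)^1 + D_2/(1+r)^2 + D_3/(1+r)^3 + D_4/(1+r)^4 + D_5/(1+r)^5 + TV/(1+r)^5
    = 73435.28889 + 71999.22102 + 70591.23625 + 69210.78541 + 67857.33005 + 1022706.90289 = 1375800.76450

1375800.76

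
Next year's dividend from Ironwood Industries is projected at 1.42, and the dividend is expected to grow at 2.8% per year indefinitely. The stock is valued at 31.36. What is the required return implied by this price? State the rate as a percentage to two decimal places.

7.33%

P = D₁/(r − g) ⇒ r = D₁/P + g = 1.4200/31.36 + 0.028 = 0.045281 + 0.028 = 0.073281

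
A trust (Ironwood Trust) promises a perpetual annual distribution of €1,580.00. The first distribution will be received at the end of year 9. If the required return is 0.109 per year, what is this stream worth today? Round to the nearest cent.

€6335.46

Value at end of year 8: C / r = €1,580.00 / 0.109 = €14,495.4128
Discount to today: PV = €14,495.4128 / (1 + 0.109)^8 = €14,495.4128 / 2.287981 = €6,335.46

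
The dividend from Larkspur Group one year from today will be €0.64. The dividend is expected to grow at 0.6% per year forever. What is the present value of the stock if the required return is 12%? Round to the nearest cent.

Growing perpetuity: P = D₁ / (r − g) = €0.6400 / (0.12 − 0.006) = €5.61

€5.61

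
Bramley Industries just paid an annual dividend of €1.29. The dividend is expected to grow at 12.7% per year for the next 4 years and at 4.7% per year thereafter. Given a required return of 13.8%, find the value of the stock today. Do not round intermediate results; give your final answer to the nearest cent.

D_1 = 1.45383
D_2 = 1.63847
D_3 = 1.84655
D_4 = 2.08106
Terminal value at year 4: TV = D_4×(1+g_2)/(r−g_2) = 2.17887/0.091 = 23.94367
P_0 = D_1/(1+r)^1 + D_2/(1+r)^2 + D_3/(1+r)^3 + D_4/(1+r)^4 + TV/(1+r)^4
    = 1.27753 + 1.26518 + 1.25295 + 1.24084 + 14.27650 = 19.31300

€19.31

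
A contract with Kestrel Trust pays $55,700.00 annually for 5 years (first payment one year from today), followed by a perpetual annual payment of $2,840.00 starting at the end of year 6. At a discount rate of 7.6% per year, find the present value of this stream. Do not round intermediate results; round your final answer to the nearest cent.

PV of 5-year annuity: $55,700.00 × [1 − (1+0.076)^−5] / 0.076 = 224758.40724
Perpetuity value at year 5: $2,840.00 / 0.076 = 37368.42105
PV of perpetuity: 37368.42105 / (1+0.076)^5 = 25908.56690
Total PV = 224758.40724 + 25908.56690 = 250666.97414

$250666.97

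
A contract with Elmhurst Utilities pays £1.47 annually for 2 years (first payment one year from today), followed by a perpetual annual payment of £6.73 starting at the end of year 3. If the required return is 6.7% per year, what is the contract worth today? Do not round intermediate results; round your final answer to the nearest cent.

£90.90

PV of 2-year annuity: £1.47 × [1 − (1+0.067)^−2] / 0.067 = 2.66888
Perpetuity value at year 2: £6.73 / 0.067 = 100.44776
PV of perpetuity: 100.44776 / (1+0.067)^2 = 88.22901
Total PV = 2.66888 + 88.22901 = 90.89789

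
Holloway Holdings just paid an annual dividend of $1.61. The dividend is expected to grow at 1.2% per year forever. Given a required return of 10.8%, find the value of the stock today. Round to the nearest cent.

D₁ = D₀ × (1 + g) = $1.61 × 1.012 = $1.6293
Growing perpetuity: P = D₁ / (r − g) = $1.6293 / (0.108 − 0.012) = $16.97

$16.97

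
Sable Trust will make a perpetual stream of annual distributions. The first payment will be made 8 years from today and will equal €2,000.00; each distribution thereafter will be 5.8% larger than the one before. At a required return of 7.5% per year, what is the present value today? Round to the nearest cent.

Value at end of year 7: C₁ / (r − g) = €2,000.00 / (0.075 − 0.058) = €117,647.0588
Discount to today: PV = €117,647.0588 / (1 + 0.075)^7 = €117,647.0588 / 1.659049 = €70,912.34

€70912.34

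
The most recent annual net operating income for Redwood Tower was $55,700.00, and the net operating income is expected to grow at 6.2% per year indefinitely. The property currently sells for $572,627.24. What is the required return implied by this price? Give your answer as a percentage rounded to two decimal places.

D₁ = $55,700.00 × 1.062 = $59,153.4000
P = D₁/(r − g) ⇒ r = D₁/P + g = $59,153.4000/$572,627.24 + 0.062 = 0.103302 + 0.062 = 0.165302

16.53%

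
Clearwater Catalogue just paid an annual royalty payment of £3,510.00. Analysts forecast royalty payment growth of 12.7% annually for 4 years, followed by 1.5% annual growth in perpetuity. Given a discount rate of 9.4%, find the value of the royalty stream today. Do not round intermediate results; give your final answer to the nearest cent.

D_1 = 3955.77000
D_2 = 4458.15279
D_3 = 5024.33819
D_4 = 5662.42915
Terminal value at year 4: TV = D_4×(1+g_2)/(r−g_2) = 5747.36558/0.079 = 72751.46307
P_0 = D_1/(1+r)^1 + D_2/(1+r)^2 + D_3/(1+r)^3 + D_4/(1+r)^4 + TV/(1+r)^4
    = 3615.87751 + 3724.94877 + 3837.31012 + 3953.06079 + 50789.32531 = 65920.52250

£65920.52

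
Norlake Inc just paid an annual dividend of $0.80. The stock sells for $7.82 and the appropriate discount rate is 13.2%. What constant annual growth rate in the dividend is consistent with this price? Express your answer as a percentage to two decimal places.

P = D₀(1+g)/(r−g) ⇒ P(r−g) = D₀(1+g) ⇒ g(P+D₀) = P·r − D₀
g = (P·r − D₀)/(P + D₀) = ($7.82×0.132 − $0.80) / ($7.82 + $0.80) = 0.026942

2.69%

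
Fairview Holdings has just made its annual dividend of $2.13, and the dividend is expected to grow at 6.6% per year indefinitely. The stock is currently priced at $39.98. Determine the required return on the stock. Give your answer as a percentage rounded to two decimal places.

12.28%

D₁ = $2.13 × 1.066 = $2.2706
P = D₁/(r − g) ⇒ r = D₁/P + g = $2.2706/$39.98 + 0.066 = 0.056793 + 0.066 = 0.122793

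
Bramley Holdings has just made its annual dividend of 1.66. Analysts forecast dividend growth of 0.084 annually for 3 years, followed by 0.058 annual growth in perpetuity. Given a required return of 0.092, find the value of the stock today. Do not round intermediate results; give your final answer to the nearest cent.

55.44

D_1 = 1.79944
D_2 = 1.95059
D_3 = 2.11444
Terminal value at year 3: TV = D_3×(1+g_2)/(r−g_2) = 2.23708/0.034 = 65.79648
P_0 = D_1/(1+r)^1 + D_2/(1+r)^2 + D_3/(1+r)^3 + TV/(1+r)^3
    = 1.64784 + 1.63577 + 1.62378 + 50.52831 = 55.43570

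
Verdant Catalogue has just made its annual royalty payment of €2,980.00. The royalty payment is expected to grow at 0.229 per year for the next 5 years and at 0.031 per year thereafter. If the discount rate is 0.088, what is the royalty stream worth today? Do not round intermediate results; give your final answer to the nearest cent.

€120928.61

D_1 = 3662.42000
D_2 = 4501.11418
D_3 = 5531.86933
D_4 = 6798.66740
D_5 = 8355.56224
Terminal value at year 5: TV = D_5×(1+g_2)/(r−g_2) = 8614.58467/0.057 = 151133.06435
P_0 = D_1/(1+r)^1 + D_2/(1+r)^2 + D_3/(1+r)^3 + D_4/(1+r)^4 + D_5/(1+r)^5 + TV/(1+r)^5
    = 3366.19485 + 3802.43886 + 4295.21816 + 4851.85948 + 5480.63906 + 99132.26092 = 120928.61133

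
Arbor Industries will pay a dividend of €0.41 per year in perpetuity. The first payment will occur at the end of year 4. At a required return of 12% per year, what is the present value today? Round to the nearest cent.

€2.43

Value at end of year 3: C / r = €0.41 / 0.12 = €3.4167
Discount to today: PV = €3.4167 / (1 + 0.12)^3 = €3.4167 / 1.404928 = €2.43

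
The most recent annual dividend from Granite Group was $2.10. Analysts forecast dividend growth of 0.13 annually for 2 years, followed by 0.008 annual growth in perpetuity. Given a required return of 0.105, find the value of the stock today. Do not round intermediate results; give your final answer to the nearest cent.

$27.16

D_1 = 2.37300
D_2 = 2.68149
Terminal value at year 2: TV = D_2×(1+g_2)/(r−g_2) = 2.70294/0.097 = 27.86538
P_0 = D_1/(1+r)^1 + D_2/(1+r)^2 + TV/(1+r)^2
    = 2.14751 + 2.19610 + 22.82130 = 27.16491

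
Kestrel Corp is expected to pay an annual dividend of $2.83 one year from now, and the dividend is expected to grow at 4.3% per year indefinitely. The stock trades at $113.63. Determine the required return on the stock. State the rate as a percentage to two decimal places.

6.79%

P = D₁/(r − g) ⇒ r = D₁/P + g = $2.8300/$113.63 + 0.043 = 0.024905 + 0.043 = 0.067905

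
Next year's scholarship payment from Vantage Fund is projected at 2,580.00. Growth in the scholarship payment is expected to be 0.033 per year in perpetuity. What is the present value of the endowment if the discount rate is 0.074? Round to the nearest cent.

62926.83

Growing perpetuity: P = D₁ / (r − g) = 2,580.0000 / (0.074 − 0.033) = 62,926.83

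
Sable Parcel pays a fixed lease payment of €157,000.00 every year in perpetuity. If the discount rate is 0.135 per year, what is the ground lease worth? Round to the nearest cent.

Level perpetuity: PV = C / r = €157,000.00 / 0.135 = €1,162,962.96

€1162962.96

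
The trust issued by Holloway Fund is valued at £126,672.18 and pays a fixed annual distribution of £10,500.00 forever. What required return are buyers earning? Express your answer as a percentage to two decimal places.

P = C/r ⇒ r = C/P = £10,500.00/£126,672.18 = 0.082891

8.29%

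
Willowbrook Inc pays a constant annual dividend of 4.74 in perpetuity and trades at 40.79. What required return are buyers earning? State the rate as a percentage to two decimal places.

11.62%

P = C/r ⇒ r = C/P = 4.74/40.79 = 0.116205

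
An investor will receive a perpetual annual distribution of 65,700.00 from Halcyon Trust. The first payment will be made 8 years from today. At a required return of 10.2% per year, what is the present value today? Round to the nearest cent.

Value at end of year 7: C / r = 65,700.00 / 0.102 = 644,117.6471
Discount to today: PV = 644,117.6471 / (1 + 0.102)^7 = 644,117.6471 / 1.973655 = 326,357.83

326357.83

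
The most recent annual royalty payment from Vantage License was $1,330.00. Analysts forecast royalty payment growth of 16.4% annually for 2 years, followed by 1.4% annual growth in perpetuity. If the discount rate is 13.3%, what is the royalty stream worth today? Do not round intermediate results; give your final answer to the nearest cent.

D_1 = 1548.12000
D_2 = 1802.01168
Terminal value at year 2: TV = D_2×(1+g_2)/(r−g_2) = 1827.23984/0.119 = 15354.95667
P_0 = D_1/(1+r)^1 + D_2/(1+r)^2 + TV/(1+r)^2
    = 1366.39011 + 1403.77590 + 11961.58623 = 14731.75225

$14731.75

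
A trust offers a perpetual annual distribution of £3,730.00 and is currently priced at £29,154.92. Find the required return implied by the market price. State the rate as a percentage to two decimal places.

P = C/r ⇒ r = C/P = £3,730.00/£29,154.92 = 0.127937

12.79%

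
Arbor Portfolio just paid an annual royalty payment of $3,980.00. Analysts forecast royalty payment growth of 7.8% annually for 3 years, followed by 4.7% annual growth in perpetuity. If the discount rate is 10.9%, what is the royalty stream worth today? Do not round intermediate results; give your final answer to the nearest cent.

$73015.32

D_1 = 4290.44000
D_2 = 4625.09432
D_3 = 4985.85168
Terminal value at year 3: TV = D_3×(1+g_2)/(r−g_2) = 5220.18671/0.062 = 84196.55977
P_0 = D_1/(1+r)^1 + D_2/(1+r)^2 + D_3/(1+r)^3 + TV/(1+r)^3
    = 3868.74662 + 3760.60312 + 3655.48256 + 61730.48774 = 73015.32003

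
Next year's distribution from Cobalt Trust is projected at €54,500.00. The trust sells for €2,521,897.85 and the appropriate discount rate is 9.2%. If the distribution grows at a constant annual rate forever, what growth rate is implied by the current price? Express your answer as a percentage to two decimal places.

P = D₁/(r−g) ⇒ g = r − D₁/P = 0.092 − €54,500.00/€2,521,897.85 = 0.070389

7.04%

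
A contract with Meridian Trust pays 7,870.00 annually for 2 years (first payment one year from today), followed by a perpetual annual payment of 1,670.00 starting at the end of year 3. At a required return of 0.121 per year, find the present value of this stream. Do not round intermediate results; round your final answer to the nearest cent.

PV of 2-year annuity: 7,870.00 × [1 − (1+0.121)^−2] / 0.121 = 13283.24478
Perpetuity value at year 2: 1,670.00 / 0.121 = 13801.65289
PV of perpetuity: 13801.65289 / (1+0.121)^2 = 10982.97198
Total PV = 13283.24478 + 10982.97198 = 24266.21676

24266.22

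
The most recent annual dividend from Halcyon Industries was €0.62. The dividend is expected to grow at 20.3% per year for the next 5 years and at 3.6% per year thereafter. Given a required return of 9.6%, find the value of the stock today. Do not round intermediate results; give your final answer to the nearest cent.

D_1 = 0.74586
D_2 = 0.89727
D_3 = 1.07942
D_4 = 1.29854
D_5 = 1.56214
Terminal value at year 5: TV = D_5×(1+g_2)/(r−g_2) = 1.61838/0.06 = 26.97294
P_0 = D_1/(1+r)^1 + D_2/(1+r)^2 + D_3/(1+r)^3 + D_4/(1+r)^4 + D_5/(1+r)^5 + TV/(1+r)^5
    = 0.68053 + 0.74697 + 0.81989 + 0.89994 + 0.98780 + 17.05594 = 21.19106

€21.19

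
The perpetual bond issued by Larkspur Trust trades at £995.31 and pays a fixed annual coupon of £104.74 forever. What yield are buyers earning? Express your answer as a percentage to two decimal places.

P = C/r ⇒ r = C/P = £104.74/£995.31 = 0.105234

10.52%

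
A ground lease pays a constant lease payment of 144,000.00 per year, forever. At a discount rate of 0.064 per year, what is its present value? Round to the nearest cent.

Level perpetuity: PV = C / r = 144,000.00 / 0.064 = 2,250,000.00

2250000.00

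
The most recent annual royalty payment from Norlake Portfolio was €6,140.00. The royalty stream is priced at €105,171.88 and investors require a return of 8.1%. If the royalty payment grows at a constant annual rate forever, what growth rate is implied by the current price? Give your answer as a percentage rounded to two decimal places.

P = D₀(1+g)/(r−g) ⇒ P(r−g) = D₀(1+g) ⇒ g(P+D₀) = P·r − D₀
g = (P·r − D₀)/(P + D₀) = (€105,171.88×0.081 − €6,140.00) / (€105,171.88 + €6,140.00) = 0.021372

2.14%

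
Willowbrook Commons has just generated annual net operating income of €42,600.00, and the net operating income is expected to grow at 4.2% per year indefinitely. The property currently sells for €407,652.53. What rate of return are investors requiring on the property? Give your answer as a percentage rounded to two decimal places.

D₁ = €42,600.00 × 1.042 = €44,389.2000
P = D₁/(r − g) ⇒ r = D₁/P + g = €44,389.2000/€407,652.53 + 0.042 = 0.108890 + 0.042 = 0.150890

15.09%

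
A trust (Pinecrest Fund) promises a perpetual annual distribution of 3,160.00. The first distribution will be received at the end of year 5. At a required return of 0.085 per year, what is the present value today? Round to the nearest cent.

26825.59

Value at end of year 4: C / r = 3,160.00 / 0.085 = 37,176.4706
Discount to today: PV = 37,176.4706 / (1 + 0.085)^4 = 37,176.4706 / 1.385859 = 26,825.59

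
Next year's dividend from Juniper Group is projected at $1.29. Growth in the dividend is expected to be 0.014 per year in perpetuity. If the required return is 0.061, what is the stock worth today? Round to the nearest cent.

Growing perpetuity: P = D₁ / (r − g) = $1.2900 / (0.061 − 0.014) = $27.45

$27.45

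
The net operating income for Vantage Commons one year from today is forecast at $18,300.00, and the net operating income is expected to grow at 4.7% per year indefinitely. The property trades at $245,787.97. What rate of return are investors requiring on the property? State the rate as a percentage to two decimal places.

12.15%

P = D₁/(r − g) ⇒ r = D₁/P + g = $18,300.0000/$245,787.97 + 0.047 = 0.074454 + 0.047 = 0.121454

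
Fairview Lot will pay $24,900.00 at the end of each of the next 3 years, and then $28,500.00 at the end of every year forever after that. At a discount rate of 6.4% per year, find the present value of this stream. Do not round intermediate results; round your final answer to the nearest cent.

PV of 3-year annuity: $24,900.00 × [1 − (1+0.064)^−3] / 0.064 = 66068.47444
Perpetuity value at year 3: $28,500.00 / 0.064 = 445312.50000
PV of perpetuity: 445312.50000 / (1+0.064)^3 = 369691.95697
Total PV = 66068.47444 + 369691.95697 = 435760.43141

$435760.43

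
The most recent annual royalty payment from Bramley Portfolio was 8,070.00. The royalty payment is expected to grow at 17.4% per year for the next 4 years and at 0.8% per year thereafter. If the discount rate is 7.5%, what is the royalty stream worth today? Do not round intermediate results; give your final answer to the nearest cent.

213130.60

D_1 = 9474.18000
D_2 = 11122.68732
D_3 = 13058.03491
D_4 = 15330.13299
Terminal value at year 4: TV = D_4×(1+g_2)/(r−g_2) = 15452.77405/0.067 = 230638.41870
P_0 = D_1/(1+r)^1 + D_2/(1+r)^2 + D_3/(1+r)^3 + D_4/(1+r)^4 + TV/(1+r)^4
    = 8813.19070 + 9624.82407 + 10511.20322 + 11479.21170 + 172702.17011 = 213130.59980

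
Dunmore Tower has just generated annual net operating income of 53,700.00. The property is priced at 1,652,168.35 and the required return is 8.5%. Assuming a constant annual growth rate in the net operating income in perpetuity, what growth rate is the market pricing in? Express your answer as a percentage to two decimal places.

P = D₀(1+g)/(r−g) ⇒ P(r−g) = D₀(1+g) ⇒ g(P+D₀) = P·r − D₀
g = (P·r − D₀)/(P + D₀) = (1,652,168.35×0.085 − 53,700.00) / (1,652,168.35 + 53,700.00) = 0.050845

5.08%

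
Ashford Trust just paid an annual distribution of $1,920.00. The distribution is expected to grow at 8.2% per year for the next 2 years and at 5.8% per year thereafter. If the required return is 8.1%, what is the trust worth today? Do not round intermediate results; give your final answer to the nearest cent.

D_1 = 2077.44000
D_2 = 2247.79008
Terminal value at year 2: TV = D_2×(1+g_2)/(r−g_2) = 2378.16190/0.023 = 103398.34368
P_0 = D_1/(1+r)^1 + D_2/(1+r)^2 + TV/(1+r)^2
    = 1921.77613 + 1923.55391 + 88483.47984 = 92328.80988

$92328.81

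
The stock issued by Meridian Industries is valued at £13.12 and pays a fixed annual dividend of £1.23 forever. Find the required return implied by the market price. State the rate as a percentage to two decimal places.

9.38%

P = C/r ⇒ r = C/P = £1.23/£13.12 = 0.093750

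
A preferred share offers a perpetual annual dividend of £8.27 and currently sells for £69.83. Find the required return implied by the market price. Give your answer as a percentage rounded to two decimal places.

P = C/r ⇒ r = C/P = £8.27/£69.83 = 0.118430

11.84%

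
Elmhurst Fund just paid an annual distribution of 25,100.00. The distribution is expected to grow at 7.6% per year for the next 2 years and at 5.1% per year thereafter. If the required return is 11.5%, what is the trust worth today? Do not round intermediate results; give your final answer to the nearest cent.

D_1 = 27007.60000
D_2 = 29060.17760
Terminal value at year 2: TV = D_2×(1+g_2)/(r−g_2) = 30542.24666/0.064 = 477222.60403
P_0 = D_1/(1+r)^1 + D_2/(1+r)^2 + TV/(1+r)^2
    = 24222.06278 + 23374.83368 + 383858.59681 = 431455.49327

431455.49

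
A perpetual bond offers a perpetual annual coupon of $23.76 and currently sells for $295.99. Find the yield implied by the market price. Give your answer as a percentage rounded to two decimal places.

P = C/r ⇒ r = C/P = $23.76/$295.99 = 0.080273

8.03%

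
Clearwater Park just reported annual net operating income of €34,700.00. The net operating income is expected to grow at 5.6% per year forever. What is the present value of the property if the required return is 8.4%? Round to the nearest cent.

D₁ = D₀ × (1 + g) = €34,700.00 × 1.056 = €36,643.2000
Growing perpetuity: P = D₁ / (r − g) = €36,643.2000 / (0.084 − 0.056) = €1,308,685.71

€1308685.71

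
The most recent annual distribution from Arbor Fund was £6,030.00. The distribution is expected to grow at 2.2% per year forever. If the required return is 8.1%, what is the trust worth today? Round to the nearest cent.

D₁ = D₀ × (1 + g) = £6,030.00 × 1.022 = £6,162.6600
Growing perpetuity: P = D₁ / (r − g) = £6,162.6600 / (0.081 − 0.022) = £104,451.86

£104451.86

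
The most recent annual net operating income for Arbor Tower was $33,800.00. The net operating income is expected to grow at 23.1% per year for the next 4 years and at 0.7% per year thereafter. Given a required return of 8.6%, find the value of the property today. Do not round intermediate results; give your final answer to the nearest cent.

$898033.31

D_1 = 41607.80000
D_2 = 51219.20180
D_3 = 63050.83742
D_4 = 77615.58086
Terminal value at year 4: TV = D_4×(1+g_2)/(r−g_2) = 78158.88992/0.079 = 989353.03702
P_0 = D_1/(1+r)^1 + D_2/(1+r)^2 + D_3/(1+r)^3 + D_4/(1+r)^4 + TV/(1+r)^4
    = 38312.89134 + 43428.33264 + 49226.77484 + 55799.41052 + 711265.90377 = 898033.31312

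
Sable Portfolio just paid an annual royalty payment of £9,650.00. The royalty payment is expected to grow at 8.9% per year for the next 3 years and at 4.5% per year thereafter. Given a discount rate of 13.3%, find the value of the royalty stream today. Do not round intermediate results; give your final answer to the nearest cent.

D_1 = 10508.85000
D_2 = 11444.13765
D_3 = 12462.66590
Terminal value at year 3: TV = D_3×(1+g_2)/(r−g_2) = 13023.48587/0.088 = 147994.15757
P_0 = D_1/(1+r)^1 + D_2/(1+r)^2 + D_3/(1+r)^3 + TV/(1+r)^3
    = 9275.24272 + 8915.03912 + 8568.82401 + 101754.78508 = 128513.89092

£128513.89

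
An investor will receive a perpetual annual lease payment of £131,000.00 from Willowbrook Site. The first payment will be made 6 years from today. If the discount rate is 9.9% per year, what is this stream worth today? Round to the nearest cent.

Value at end of year 5: C / r = £131,000.00 / 0.099 = £1,323,232.3232
Discount to today: PV = £1,323,232.3232 / (1 + 0.099)^5 = £1,323,232.3232 / 1.603203 = £825,368.02

£825368.02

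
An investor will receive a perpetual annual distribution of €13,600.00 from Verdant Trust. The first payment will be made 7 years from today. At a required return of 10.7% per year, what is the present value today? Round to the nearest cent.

€69066.81

Value at end of year 6: C / r = €13,600.00 / 0.107 = €127,102.8037
Discount to today: PV = €127,102.8037 / (1 + 0.107)^6 = €127,102.8037 / 1.840288 = €69,066.81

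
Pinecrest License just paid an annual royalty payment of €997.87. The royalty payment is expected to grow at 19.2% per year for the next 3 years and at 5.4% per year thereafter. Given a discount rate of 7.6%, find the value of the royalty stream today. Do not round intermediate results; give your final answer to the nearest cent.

D_1 = 1189.46104
D_2 = 1417.83756
D_3 = 1690.06237
Terminal value at year 3: TV = D_3×(1+g_2)/(r−g_2) = 1781.32574/0.022 = 80969.35178
P_0 = D_1/(1+r)^1 + D_2/(1+r)^2 + D_3/(1+r)^3 + TV/(1+r)^3
    = 1105.44706 + 1224.62165 + 1356.64406 + 64995.58372 = 68682.29650

€68682.30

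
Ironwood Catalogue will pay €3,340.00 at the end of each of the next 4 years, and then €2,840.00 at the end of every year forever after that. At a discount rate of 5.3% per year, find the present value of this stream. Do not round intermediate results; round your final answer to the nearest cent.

€55345.59

PV of 4-year annuity: €3,340.00 × [1 − (1+0.053)^−4] / 0.053 = 11761.40426
Perpetuity value at year 4: €2,840.00 / 0.053 = 53584.90566
PV of perpetuity: 53584.90566 / (1+0.053)^4 = 43584.19066
Total PV = 11761.40426 + 43584.19066 = 55345.59492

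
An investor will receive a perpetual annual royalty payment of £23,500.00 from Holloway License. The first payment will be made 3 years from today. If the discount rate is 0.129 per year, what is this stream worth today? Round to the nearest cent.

Value at end of year 2: C / r = £23,500.00 / 0.129 = £182,170.5426
Discount to today: PV = £182,170.5426 / (1 + 0.129)^2 = £182,170.5426 / 1.274641 = £142,919.10

£142919.10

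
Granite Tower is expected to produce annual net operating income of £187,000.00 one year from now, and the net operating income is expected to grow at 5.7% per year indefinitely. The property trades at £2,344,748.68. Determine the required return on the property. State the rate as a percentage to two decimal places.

P = D₁/(r − g) ⇒ r = D₁/P + g = £187,000.0000/£2,344,748.68 + 0.057 = 0.079753 + 0.057 = 0.136753

13.68%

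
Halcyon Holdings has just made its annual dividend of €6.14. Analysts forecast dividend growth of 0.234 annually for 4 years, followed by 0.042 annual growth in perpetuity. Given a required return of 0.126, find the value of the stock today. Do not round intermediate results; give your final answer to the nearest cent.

D_1 = 7.57676
D_2 = 9.34972
D_3 = 11.53756
D_4 = 14.23735
Terminal value at year 4: TV = D_4×(1+g_2)/(r−g_2) = 14.83531/0.084 = 176.61088
P_0 = D_1/(1+r)^1 + D_2/(1+r)^2 + D_3/(1+r)^3 + D_4/(1+r)^4 + TV/(1+r)^4
    = 6.72892 + 7.37432 + 8.08162 + 8.85677 + 109.86614 = 140.90778

€140.91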